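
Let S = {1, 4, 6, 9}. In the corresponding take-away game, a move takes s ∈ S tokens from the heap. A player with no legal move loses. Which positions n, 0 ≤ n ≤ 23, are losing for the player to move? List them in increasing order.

0, 2, 5, 7, 10, 12, 15, 17, 20, 22

G(0) = 0
G(1) = mex{0} = 1
G(2) = mex{1} = 0
G(3) = mex{0} = 1
G(4) = mex{1,0} = 2
G(5) = mex{2,1} = 0
G(6) = mex{0,0,0} = 1
G(7) = mex{1,1,1} = 0
G(8) = mex{0,2,0} = 1
G(9) = mex{1,0,1,0} = 2
G(10) = mex{2,1,2,1} = 0
G(11) = mex{0,0,0,0} = 1
G(12) = mex{1,1,1,1} = 0
G(13) = mex{0,2,0,2} = 1
G(14) = mex{1,0,1,0} = 2
G(15) = mex{2,1,2,1} = 0
G(16) = mex{0,0,0,0} = 1
G(17) = mex{1,1,1,1} = 0
G(18) = mex{0,2,0,2} = 1
G(19) = mex{1,0,1,0} = 2
G(20) = mex{2,1,2,1} = 0
G(21) = mex{0,0,0,0} = 1
G(22) = mex{1,1,1,1} = 0
G(23) = mex{0,2,0,2} = 1
P-positions are exactly the n with G(n) = 0.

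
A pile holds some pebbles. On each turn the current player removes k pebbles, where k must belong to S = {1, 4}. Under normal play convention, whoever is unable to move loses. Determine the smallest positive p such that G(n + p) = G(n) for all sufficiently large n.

5

n :  0  1  2  3  4  5  6  7  8  9 10 11 12 13 14
G :  0  1  0  1  2  0  1  0  1  2  0  1  0  1  2
G(n+5) = G(n) holds for n = 0,…,3 (a full window of length max(S) = 4), so the sequence is purely periodic with period 5.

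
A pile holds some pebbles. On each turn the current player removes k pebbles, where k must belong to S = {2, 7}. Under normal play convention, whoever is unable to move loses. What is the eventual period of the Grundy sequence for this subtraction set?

9

n :  0  1  2  3  4  5  6  7  8  9 10 11 12 13 14 15 16 17 18 19
G :  0  0  1  1  0  0  1  1  2  0  0  1  1  0  0  1  1  2  0  0
G(n+9) = G(n) holds for n = 0,…,6 (a full window of length max(S) = 7), so the sequence is purely periodic with period 9.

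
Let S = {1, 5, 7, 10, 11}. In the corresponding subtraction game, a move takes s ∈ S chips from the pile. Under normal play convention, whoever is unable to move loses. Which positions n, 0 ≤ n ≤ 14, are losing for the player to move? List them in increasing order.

0, 2, 4, 6, 8

n :  0  1  2  3  4  5  6  7  8  9 10 11 12 13 14
G :  0  1  0  1  0  1  0  1  0  1  2  3  2  3  2
P-positions are exactly the n with G(n) = 0.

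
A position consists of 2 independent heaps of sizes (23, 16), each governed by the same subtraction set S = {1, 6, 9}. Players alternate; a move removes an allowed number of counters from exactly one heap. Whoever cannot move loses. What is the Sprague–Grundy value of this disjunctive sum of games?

3

All heaps use S = {1, 6, 9}:
G(0) = 0
G(1) = mex{0} = 1
G(2) = mex{1} = 0
G(3) = mex{0} = 1
G(4) = mex{1} = 0
G(5) = mex{0} = 1
G(6) = mex{1,0} = 2
G(7) = mex{2,1} = 0
G(8) = mex{0,0} = 1
G(9) = mex{1,1,0} = 2
G(10) = mex{2,0,1} = 3
G(11) = mex{3,1,0} = 2
G(12) = mex{2,2,1} = 0
G(13) = mex{0,0,0} = 1
G(14) = mex{1,1,1} = 0
G(15) = mex{0,2,2} = 1
G(16) = mex{1,3,0} = 2
G(17) = mex{2,2,1} = 0
G(18) = mex{0,0,2} = 1
G(19) = mex{1,1,3} = 0
G(20) = mex{0,0,2} = 1
G(21) = mex{1,1,0} = 2
G(22) = mex{2,2,1} = 0
G(23) = mex{0,0,0} = 1
Heap A: G(23) = 1.
Heap B: G(16) = 2.
Combined Grundy value = 1 ⊕ 2 = 3.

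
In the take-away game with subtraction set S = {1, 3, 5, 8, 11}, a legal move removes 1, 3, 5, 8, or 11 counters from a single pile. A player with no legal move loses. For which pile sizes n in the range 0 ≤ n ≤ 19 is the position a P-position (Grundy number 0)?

0, 2, 4, 6, 16, 18

n :  0  1  2  3  4  5  6  7  8  9 10 11 12 13 14 15 16 17 18 19
G :  0  1  0  1  0  1  0  1  2  3  2  3  2  3  2  3  0  1  0  1
P-positions are exactly the n with G(n) = 0.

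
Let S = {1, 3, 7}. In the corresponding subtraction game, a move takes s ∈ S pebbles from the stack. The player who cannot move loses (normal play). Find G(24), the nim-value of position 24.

0

G(0) = 0
G(1) = mex{0} = 1
G(2) = mex{1} = 0
G(3) = mex{0,0} = 1
G(4) = mex{1,1} = 0
G(5) = mex{0,0} = 1
G(6) = mex{1,1} = 0
G(7) = mex{0,0,0} = 1
G(8) = mex{1,1,1} = 0
G(9) = mex{0,0,0} = 1
G(10) = mex{1,1,1} = 0
G(11) = mex{0,0,0} = 1
G(12) = mex{1,1,1} = 0
G(13) = mex{0,0,0} = 1
G(14) = mex{1,1,1} = 0
G(15) = mex{0,0,0} = 1
G(16) = mex{1,1,1} = 0
G(17) = mex{0,0,0} = 1
G(18) = mex{1,1,1} = 0
G(19) = mex{0,0,0} = 1
G(20) = mex{1,1,1} = 0
G(21) = mex{0,0,0} = 1
G(22) = mex{1,1,1} = 0
G(23) = mex{0,0,0} = 1
G(24) = mex{1,1,1} = 0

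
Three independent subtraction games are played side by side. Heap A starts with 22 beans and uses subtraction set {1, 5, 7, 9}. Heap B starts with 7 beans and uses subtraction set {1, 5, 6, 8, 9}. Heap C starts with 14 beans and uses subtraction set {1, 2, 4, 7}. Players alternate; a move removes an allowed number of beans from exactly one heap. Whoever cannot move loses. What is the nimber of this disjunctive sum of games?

1

Heap A, S = {1, 5, 7, 9}:
n :  0  1  2  3  4  5  6  7  8  9 10 11 12 13 14 15 16 17 18 19 20 21 22
G :  0  1  0  1  0  1  0  1  0  1  0  1  0  1  0  1  0  1  0  1  0  1  0
G_A(22) = 0.
Heap B, S = {1, 5, 6, 8, 9}:
G(0) = 0
G(1) = mex{0} = 1
G(2) = mex{1} = 0
G(3) = mex{0} = 1
G(4) = mex{1} = 0
G(5) = mex{0,0} = 1
G(6) = mex{1,1,0} = 2
G(7) = mex{2,0,1} = 3
G_B(7) = 3.
Heap C, S = {1, 2, 4, 7}:
n :  0  1  2  3  4  5  6  7  8  9 10 11 12 13 14
G :  0  1  2  0  1  2  0  1  2  0  1  2  0  1  2
G_C(14) = 2.
Combined Grundy value = 0 ⊕ 3 ⊕ 2 = 1.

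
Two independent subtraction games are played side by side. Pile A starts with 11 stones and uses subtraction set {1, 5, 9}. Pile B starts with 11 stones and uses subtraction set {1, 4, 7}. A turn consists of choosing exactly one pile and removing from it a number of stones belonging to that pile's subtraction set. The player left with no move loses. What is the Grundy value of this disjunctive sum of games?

Pile A, S = {1, 5, 9}:
G(0) = 0
G(1) = mex{0} = 1
G(2) = mex{1} = 0
G(3) = mex{0} = 1
G(4) = mex{1} = 0
G(5) = mex{0,0} = 1
G(6) = mex{1,1} = 0
G(7) = mex{0,0} = 1
G(8) = mex{1,1} = 0
G(9) = mex{0,0,0} = 1
G(10) = mex{1,1,1} = 0
G(11) = mex{0,0,0} = 1
G_A(11) = 1.
Pile B, S = {1, 4, 7}:
n :  0  1  2  3  4  5  6  7  8  9 10 11
G :  0  1  0  1  2  0  1  2  0  1  0  1
G_B(11) = 1.
Combined Grundy value = 1 ⊕ 1 = 0.

0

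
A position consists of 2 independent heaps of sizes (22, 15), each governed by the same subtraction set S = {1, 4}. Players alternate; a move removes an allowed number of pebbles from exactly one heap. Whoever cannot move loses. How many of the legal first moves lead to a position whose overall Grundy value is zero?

All heaps use S = {1, 4}:
G(0) = 0
G(1) = mex{0} = 1
G(2) = mex{1} = 0
G(3) = mex{0} = 1
G(4) = mex{1,0} = 2
G(5) = mex{2,1} = 0
G(6) = mex{0,0} = 1
G(7) = mex{1,1} = 0
G(8) = mex{0,2} = 1
G(9) = mex{1,0} = 2
G(10) = mex{2,1} = 0
G(11) = mex{0,0} = 1
G(12) = mex{1,1} = 0
G(13) = mex{0,2} = 1
G(14) = mex{1,0} = 2
G(15) = mex{2,1} = 0
G(16) = mex{0,0} = 1
G(17) = mex{1,1} = 0
G(18) = mex{0,2} = 1
G(19) = mex{1,0} = 2
G(20) = mex{2,1} = 0
G(21) = mex{0,0} = 1
G(22) = mex{1,1} = 0
Heap A: G(22) = 0.
Heap B: G(15) = 0.
Combined Grundy value = 0 ⊕ 0 = 0.
A winning move leaves total XOR = 0, i.e. changes one component's Grundy value g to g ⊕ X where X is the current total.
Heap A: target g' = 0⊕0 = 0, but every legal move changes the Grundy value (mex property), so 0 moves.
Heap B: target g' = 0⊕0 = 0, but every legal move changes the Grundy value (mex property), so 0 moves.

0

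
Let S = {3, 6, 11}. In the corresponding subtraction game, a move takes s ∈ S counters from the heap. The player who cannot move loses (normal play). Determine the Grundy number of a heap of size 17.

G(0) = 0
G(1) = mex{} = 0
G(2) = mex{} = 0
G(3) = mex{0} = 1
G(4) = mex{0} = 1
G(5) = mex{0} = 1
G(6) = mex{1,0} = 2
G(7) = mex{1,0} = 2
G(8) = mex{1,0} = 2
G(9) = mex{2,1} = 0
G(10) = mex{2,1} = 0
G(11) = mex{2,1,0} = 3
G(12) = mex{0,2,0} = 1
G(13) = mex{0,2,0} = 1
G(14) = mex{3,2,1} = 0
G(15) = mex{1,0,1} = 2
G(16) = mex{1,0,1} = 2
G(17) = mex{0,3,2} = 1

1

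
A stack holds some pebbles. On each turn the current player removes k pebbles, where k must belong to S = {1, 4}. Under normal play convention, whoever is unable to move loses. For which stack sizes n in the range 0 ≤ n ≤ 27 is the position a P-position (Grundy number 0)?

0, 2, 5, 7, 10, 12, 15, 17, 20, 22, 25, 27

n :  0  1  2  3  4  5  6  7  8  9 10 11 12 13 14 15 16 17 18 19 20 21 22 23 24 25 26 27
G :  0  1  0  1  2  0  1  0  1  2  0  1  0  1  2  0  1  0  1  2  0  1  0  1  2  0  1  0
P-positions are exactly the n with G(n) = 0.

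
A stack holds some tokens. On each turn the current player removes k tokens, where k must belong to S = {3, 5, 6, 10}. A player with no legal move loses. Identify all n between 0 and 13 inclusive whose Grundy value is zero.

G(0) = 0
G(1) = mex{} = 0
G(2) = mex{} = 0
G(3) = mex{0} = 1
G(4) = mex{0} = 1
G(5) = mex{0,0} = 1
G(6) = mex{1,0,0} = 2
G(7) = mex{1,0,0} = 2
G(8) = mex{1,1,0} = 2
G(9) = mex{2,1,1} = 0
G(10) = mex{2,1,1,0} = 3
G(11) = mex{2,2,1,0} = 3
G(12) = mex{0,2,2,0} = 1
G(13) = mex{3,2,2,1} = 0
P-positions are exactly the n with G(n) = 0.

0, 1, 2, 9, 13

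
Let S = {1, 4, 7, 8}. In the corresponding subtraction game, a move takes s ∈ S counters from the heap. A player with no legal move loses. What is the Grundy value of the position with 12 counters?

n :  0  1  2  3  4  5  6  7  8  9 10 11 12
G :  0  1  0  1  2  0  1  2  3  2  3  0  1

1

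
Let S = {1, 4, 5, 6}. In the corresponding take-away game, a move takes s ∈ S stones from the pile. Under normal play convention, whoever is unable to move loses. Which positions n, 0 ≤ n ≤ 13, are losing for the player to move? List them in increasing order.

G(0) = 0
G(1) = mex{0} = 1
G(2) = mex{1} = 0
G(3) = mex{0} = 1
G(4) = mex{1,0} = 2
G(5) = mex{2,1,0} = 3
G(6) = mex{3,0,1,0} = 2
G(7) = mex{2,1,0,1} = 3
G(8) = mex{3,2,1,0} = 4
G(9) = mex{4,3,2,1} = 0
G(10) = mex{0,2,3,2} = 1
G(11) = mex{1,3,2,3} = 0
G(12) = mex{0,4,3,2} = 1
G(13) = mex{1,0,4,3} = 2
P-positions are exactly the n with G(n) = 0.

0, 2, 9, 11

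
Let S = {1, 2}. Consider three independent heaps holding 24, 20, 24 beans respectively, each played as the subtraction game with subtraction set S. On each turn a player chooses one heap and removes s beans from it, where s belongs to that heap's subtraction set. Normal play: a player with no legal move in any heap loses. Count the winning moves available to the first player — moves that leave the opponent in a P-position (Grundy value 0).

All heaps use S = {1, 2}:
G(0) = 0
G(1) = mex{0} = 1
G(2) = mex{1,0} = 2
G(3) = mex{2,1} = 0
G(4) = mex{0,2} = 1
G(5) = mex{1,0} = 2
G(6) = mex{2,1} = 0
G(7) = mex{0,2} = 1
G(8) = mex{1,0} = 2
G(9) = mex{2,1} = 0
G(10) = mex{0,2} = 1
G(11) = mex{1,0} = 2
G(12) = mex{2,1} = 0
G(13) = mex{0,2} = 1
G(14) = mex{1,0} = 2
G(15) = mex{2,1} = 0
G(16) = mex{0,2} = 1
G(17) = mex{1,0} = 2
G(18) = mex{2,1} = 0
G(19) = mex{0,2} = 1
G(20) = mex{1,0} = 2
G(21) = mex{2,1} = 0
G(22) = mex{0,2} = 1
G(23) = mex{1,0} = 2
G(24) = mex{2,1} = 0
Heap A: G(24) = 0.
Heap B: G(20) = 2.
Heap C: G(24) = 0.
Combined Grundy value = 0 ⊕ 2 ⊕ 0 = 2.
A winning move leaves total XOR = 0, i.e. changes one component's Grundy value g to g ⊕ X where X is the current total.
Heap A: need g' = 0⊕2 = 2. Options: 24−1→G=2, 24−2→G=1. Hits: 1.
Heap B: need g' = 2⊕2 = 0. Options: 20−1→G=1, 20−2→G=0. Hits: 1.
Heap C: need g' = 0⊕2 = 2. Options: 24−1→G=2, 24−2→G=1. Hits: 1.

3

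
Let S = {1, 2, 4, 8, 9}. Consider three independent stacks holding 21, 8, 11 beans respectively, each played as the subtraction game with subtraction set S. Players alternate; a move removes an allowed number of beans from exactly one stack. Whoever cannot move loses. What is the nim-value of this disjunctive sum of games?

5

All stacks use S = {1, 2, 4, 8, 9}:
G(0) = 0
G(1) = mex{0} = 1
G(2) = mex{1,0} = 2
G(3) = mex{2,1} = 0
G(4) = mex{0,2,0} = 1
G(5) = mex{1,0,1} = 2
G(6) = mex{2,1,2} = 0
G(7) = mex{0,2,0} = 1
G(8) = mex{1,0,1,0} = 2
G(9) = mex{2,1,2,1,0} = 3
G(10) = mex{3,2,0,2,1} = 4
G(11) = mex{4,3,1,0,2} = 5
G(12) = mex{5,4,2,1,0} = 3
G(13) = mex{3,5,3,2,1} = 0
G(14) = mex{0,3,4,0,2} = 1
G(15) = mex{1,0,5,1,0} = 2
G(16) = mex{2,1,3,2,1} = 0
G(17) = mex{0,2,0,3,2} = 1
G(18) = mex{1,0,1,4,3} = 2
G(19) = mex{2,1,2,5,4} = 0
G(20) = mex{0,2,0,3,5} = 1
G(21) = mex{1,0,1,0,3} = 2
Stack A: G(21) = 2.
Stack B: G(8) = 2.
Stack C: G(11) = 5.
Combined Grundy value = 2 ⊕ 2 ⊕ 5 = 5.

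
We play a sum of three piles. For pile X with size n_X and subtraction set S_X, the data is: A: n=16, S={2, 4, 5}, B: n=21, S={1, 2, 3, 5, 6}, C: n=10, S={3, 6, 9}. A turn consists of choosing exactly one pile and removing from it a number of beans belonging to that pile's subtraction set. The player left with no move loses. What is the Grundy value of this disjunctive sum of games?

Pile A, S = {2, 4, 5}:
n :  0  1  2  3  4  5  6  7  8  9 10 11 12 13 14 15 16
G :  0  0  1  1  2  2  3  0  0  1  1  2  2  3  0  0  1
G_A(16) = 1.
Pile B, S = {1, 2, 3, 5, 6}:
n :  0  1  2  3  4  5  6  7  8  9 10 11 12 13 14 15 16 17 18 19 20 21
G :  0  1  2  3  0  1  2  3  0  1  2  3  0  1  2  3  0  1  2  3  0  1
G_B(21) = 1.
Pile C, S = {3, 6, 9}:
G(0) = 0
G(1) = mex{} = 0
G(2) = mex{} = 0
G(3) = mex{0} = 1
G(4) = mex{0} = 1
G(5) = mex{0} = 1
G(6) = mex{1,0} = 2
G(7) = mex{1,0} = 2
G(8) = mex{1,0} = 2
G(9) = mex{2,1,0} = 3
G(10) = mex{2,1,0} = 3
G_C(10) = 3.
Combined Grundy value = 1 ⊕ 1 ⊕ 3 = 3.

3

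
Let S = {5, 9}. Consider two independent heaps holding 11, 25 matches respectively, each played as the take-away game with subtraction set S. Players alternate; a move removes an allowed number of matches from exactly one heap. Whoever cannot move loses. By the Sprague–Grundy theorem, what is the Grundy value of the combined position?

0

All heaps use S = {5, 9}:
n :  0  1  2  3  4  5  6  7  8  9 10 11 12 13 14 15 16 17 18 19 20 21 22 23 24 25
G :  0  0  0  0  0  1  1  1  1  1  2  2  2  2  0  0  0  0  0  1  1  1  1  1  2  2
Heap A: G(11) = 2.
Heap B: G(25) = 2.
Combined Grundy value = 2 ⊕ 2 = 0.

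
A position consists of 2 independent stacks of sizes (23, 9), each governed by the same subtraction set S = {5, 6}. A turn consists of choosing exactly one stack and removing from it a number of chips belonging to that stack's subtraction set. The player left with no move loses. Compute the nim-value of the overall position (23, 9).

All stacks use S = {5, 6}:
G(0) = 0
G(1) = mex{} = 0
G(2) = mex{} = 0
G(3) = mex{} = 0
G(4) = mex{} = 0
G(5) = mex{0} = 1
G(6) = mex{0,0} = 1
G(7) = mex{0,0} = 1
G(8) = mex{0,0} = 1
G(9) = mex{0,0} = 1
G(10) = mex{1,0} = 2
G(11) = mex{1,1} = 0
G(12) = mex{1,1} = 0
G(13) = mex{1,1} = 0
G(14) = mex{1,1} = 0
G(15) = mex{2,1} = 0
G(16) = mex{0,2} = 1
G(17) = mex{0,0} = 1
G(18) = mex{0,0} = 1
G(19) = mex{0,0} = 1
G(20) = mex{0,0} = 1
G(21) = mex{1,0} = 2
G(22) = mex{1,1} = 0
G(23) = mex{1,1} = 0
Stack A: G(23) = 0.
Stack B: G(9) = 1.
Combined Grundy value = 0 ⊕ 1 = 1.

1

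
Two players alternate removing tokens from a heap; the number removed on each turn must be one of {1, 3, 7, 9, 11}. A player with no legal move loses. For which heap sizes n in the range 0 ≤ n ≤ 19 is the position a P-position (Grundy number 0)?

0, 2, 4, 6, 8, 10, 12, 14, 16, 18

G(0) = 0
G(1) = mex{0} = 1
G(2) = mex{1} = 0
G(3) = mex{0,0} = 1
G(4) = mex{1,1} = 0
G(5) = mex{0,0} = 1
G(6) = mex{1,1} = 0
G(7) = mex{0,0,0} = 1
G(8) = mex{1,1,1} = 0
G(9) = mex{0,0,0,0} = 1
G(10) = mex{1,1,1,1} = 0
G(11) = mex{0,0,0,0,0} = 1
G(12) = mex{1,1,1,1,1} = 0
G(13) = mex{0,0,0,0,0} = 1
G(14) = mex{1,1,1,1,1} = 0
G(15) = mex{0,0,0,0,0} = 1
G(16) = mex{1,1,1,1,1} = 0
G(17) = mex{0,0,0,0,0} = 1
G(18) = mex{1,1,1,1,1} = 0
G(19) = mex{0,0,0,0,0} = 1
P-positions are exactly the n with G(n) = 0.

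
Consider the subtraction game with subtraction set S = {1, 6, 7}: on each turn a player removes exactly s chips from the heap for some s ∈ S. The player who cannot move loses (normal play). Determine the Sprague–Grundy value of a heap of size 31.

3

n :  0  1  2  3  4  5  6  7  8  9 10 11 12 13 14 15 16 17 18 19 20 21 22 23 24 25 26 27 28 29 30 31
G :  0  1  0  1  0  1  2  3  2  3  2  3  0  1  0  1  0  1  2  3  2  3  2  3  0  1  0  1  0  1  2  3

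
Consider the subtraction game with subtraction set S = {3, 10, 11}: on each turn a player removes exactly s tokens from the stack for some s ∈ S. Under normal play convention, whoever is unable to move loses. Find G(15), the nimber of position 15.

0

G(0) = 0
G(1) = mex{} = 0
G(2) = mex{} = 0
G(3) = mex{0} = 1
G(4) = mex{0} = 1
G(5) = mex{0} = 1
G(6) = mex{1} = 0
G(7) = mex{1} = 0
G(8) = mex{1} = 0
G(9) = mex{0} = 1
G(10) = mex{0,0} = 1
G(11) = mex{0,0,0} = 1
G(12) = mex{1,0,0} = 2
G(13) = mex{1,1,0} = 2
G(14) = mex{1,1,1} = 0
G(15) = mex{2,1,1} = 0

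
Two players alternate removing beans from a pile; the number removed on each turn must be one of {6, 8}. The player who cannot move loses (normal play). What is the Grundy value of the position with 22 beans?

G(0) = 0
G(1) = mex{} = 0
G(2) = mex{} = 0
G(3) = mex{} = 0
G(4) = mex{} = 0
G(5) = mex{} = 0
G(6) = mex{0} = 1
G(7) = mex{0} = 1
G(8) = mex{0,0} = 1
G(9) = mex{0,0} = 1
G(10) = mex{0,0} = 1
G(11) = mex{0,0} = 1
G(12) = mex{1,0} = 2
G(13) = mex{1,0} = 2
G(14) = mex{1,1} = 0
G(15) = mex{1,1} = 0
G(16) = mex{1,1} = 0
G(17) = mex{1,1} = 0
G(18) = mex{2,1} = 0
G(19) = mex{2,1} = 0
G(20) = mex{0,2} = 1
G(21) = mex{0,2} = 1
G(22) = mex{0,0} = 1

1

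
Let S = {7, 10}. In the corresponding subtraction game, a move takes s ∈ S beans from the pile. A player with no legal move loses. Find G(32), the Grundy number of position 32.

n :  0  1  2  3  4  5  6  7  8  9 10 11 12 13 14 15 16 17 18 19 20 21 22 23 24 25 26 27 28 29 30 31 32
G :  0  0  0  0  0  0  0  1  1  1  1  1  1  1  2  2  2  0  0  0  0  0  0  0  1  1  1  1  1  1  1  2  2

2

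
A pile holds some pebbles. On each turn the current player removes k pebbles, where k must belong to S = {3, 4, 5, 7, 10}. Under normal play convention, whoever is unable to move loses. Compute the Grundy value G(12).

4

G(0) = 0
G(1) = mex{} = 0
G(2) = mex{} = 0
G(3) = mex{0} = 1
G(4) = mex{0,0} = 1
G(5) = mex{0,0,0} = 1
G(6) = mex{1,0,0} = 2
G(7) = mex{1,1,0,0} = 2
G(8) = mex{1,1,1,0} = 2
G(9) = mex{2,1,1,0} = 3
G(10) = mex{2,2,1,1,0} = 3
G(11) = mex{2,2,2,1,0} = 3
G(12) = mex{3,2,2,1,0} = 4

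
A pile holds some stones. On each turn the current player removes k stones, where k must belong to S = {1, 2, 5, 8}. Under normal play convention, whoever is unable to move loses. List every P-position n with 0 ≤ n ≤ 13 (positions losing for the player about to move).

G(0) = 0
G(1) = mex{0} = 1
G(2) = mex{1,0} = 2
G(3) = mex{2,1} = 0
G(4) = mex{0,2} = 1
G(5) = mex{1,0,0} = 2
G(6) = mex{2,1,1} = 0
G(7) = mex{0,2,2} = 1
G(8) = mex{1,0,0,0} = 2
G(9) = mex{2,1,1,1} = 0
G(10) = mex{0,2,2,2} = 1
G(11) = mex{1,0,0,0} = 2
G(12) = mex{2,1,1,1} = 0
G(13) = mex{0,2,2,2} = 1
P-positions are exactly the n with G(n) = 0.

0, 3, 6, 9, 12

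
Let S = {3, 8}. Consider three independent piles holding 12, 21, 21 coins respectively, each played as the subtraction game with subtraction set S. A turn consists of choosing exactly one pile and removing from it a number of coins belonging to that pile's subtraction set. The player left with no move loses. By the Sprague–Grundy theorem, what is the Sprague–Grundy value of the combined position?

0

All piles use S = {3, 8}:
G(0) = 0
G(1) = mex{} = 0
G(2) = mex{} = 0
G(3) = mex{0} = 1
G(4) = mex{0} = 1
G(5) = mex{0} = 1
G(6) = mex{1} = 0
G(7) = mex{1} = 0
G(8) = mex{1,0} = 2
G(9) = mex{0,0} = 1
G(10) = mex{0,0} = 1
G(11) = mex{2,1} = 0
G(12) = mex{1,1} = 0
G(13) = mex{1,1} = 0
G(14) = mex{0,0} = 1
G(15) = mex{0,0} = 1
G(16) = mex{0,2} = 1
G(17) = mex{1,1} = 0
G(18) = mex{1,1} = 0
G(19) = mex{1,0} = 2
G(20) = mex{0,0} = 1
G(21) = mex{0,0} = 1
Pile A: G(12) = 0.
Pile B: G(21) = 1.
Pile C: G(21) = 1.
Combined Grundy value = 0 ⊕ 1 ⊕ 1 = 0.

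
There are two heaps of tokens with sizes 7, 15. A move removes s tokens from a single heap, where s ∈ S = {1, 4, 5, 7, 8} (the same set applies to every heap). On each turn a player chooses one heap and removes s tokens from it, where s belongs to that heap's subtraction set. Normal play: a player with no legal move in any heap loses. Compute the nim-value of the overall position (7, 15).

All heaps use S = {1, 4, 5, 7, 8}:
G(0) = 0
G(1) = mex{0} = 1
G(2) = mex{1} = 0
G(3) = mex{0} = 1
G(4) = mex{1,0} = 2
G(5) = mex{2,1,0} = 3
G(6) = mex{3,0,1} = 2
G(7) = mex{2,1,0,0} = 3
G(8) = mex{3,2,1,1,0} = 4
G(9) = mex{4,3,2,0,1} = 5
G(10) = mex{5,2,3,1,0} = 4
G(11) = mex{4,3,2,2,1} = 0
G(12) = mex{0,4,3,3,2} = 1
G(13) = mex{1,5,4,2,3} = 0
G(14) = mex{0,4,5,3,2} = 1
G(15) = mex{1,0,4,4,3} = 2
Heap A: G(7) = 3.
Heap B: G(15) = 2.
Combined Grundy value = 3 ⊕ 2 = 1.

1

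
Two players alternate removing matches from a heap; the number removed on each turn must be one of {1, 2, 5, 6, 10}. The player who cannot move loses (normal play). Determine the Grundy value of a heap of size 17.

n :  0  1  2  3  4  5  6  7  8  9 10 11 12 13 14 15 16 17
G :  0  1  2  0  1  2  3  0  1  2  3  0  1  2  0  1  2  3

3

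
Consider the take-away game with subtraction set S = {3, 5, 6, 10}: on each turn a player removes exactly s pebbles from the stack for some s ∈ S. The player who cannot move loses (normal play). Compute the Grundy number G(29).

n :  0  1  2  3  4  5  6  7  8  9 10 11 12 13 14 15 16 17 18 19 20 21 22 23 24 25 26 27 28 29
G :  0  0  0  1  1  1  2  2  2  0  3  3  1  0  4  2  1  0  3  2  1  0  3  2  1  0  3  2  1  0

0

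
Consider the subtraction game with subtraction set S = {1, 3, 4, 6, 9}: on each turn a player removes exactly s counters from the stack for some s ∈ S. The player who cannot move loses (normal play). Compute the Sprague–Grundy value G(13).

1

n :  0  1  2  3  4  5  6  7  8  9 10 11 12 13
G :  0  1  0  1  2  3  2  0  1  4  3  2  0  1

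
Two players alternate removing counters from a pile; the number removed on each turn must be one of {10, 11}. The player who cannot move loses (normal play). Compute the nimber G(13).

G(0) = 0
G(1) = mex{} = 0
G(2) = mex{} = 0
G(3) = mex{} = 0
G(4) = mex{} = 0
G(5) = mex{} = 0
G(6) = mex{} = 0
G(7) = mex{} = 0
G(8) = mex{} = 0
G(9) = mex{} = 0
G(10) = mex{0} = 1
G(11) = mex{0,0} = 1
G(12) = mex{0,0} = 1
G(13) = mex{0,0} = 1

1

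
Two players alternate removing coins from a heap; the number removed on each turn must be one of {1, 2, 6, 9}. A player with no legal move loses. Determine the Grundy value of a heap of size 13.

n :  0  1  2  3  4  5  6  7  8  9 10 11 12 13
G :  0  1  2  0  1  2  3  0  1  2  0  1  2  3

3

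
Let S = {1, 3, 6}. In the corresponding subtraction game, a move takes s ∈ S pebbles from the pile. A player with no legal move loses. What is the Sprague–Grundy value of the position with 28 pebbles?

1

n :  0  1  2  3  4  5  6  7  8  9 10 11 12 13 14 15 16 17 18 19 20 21 22 23 24 25 26 27 28
G :  0  1  0  1  0  1  2  3  2  0  1  0  1  0  1  2  3  2  0  1  0  1  0  1  2  3  2  0  1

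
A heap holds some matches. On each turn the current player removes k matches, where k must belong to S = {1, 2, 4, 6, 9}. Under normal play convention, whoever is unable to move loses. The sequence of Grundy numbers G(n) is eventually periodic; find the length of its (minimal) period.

8

G(0) = 0
G(1) = mex{0} = 1
G(2) = mex{1,0} = 2
G(3) = mex{2,1} = 0
G(4) = mex{0,2,0} = 1
G(5) = mex{1,0,1} = 2
G(6) = mex{2,1,2,0} = 3
G(7) = mex{3,2,0,1} = 4
G(8) = mex{4,3,1,2} = 0
G(9) = mex{0,4,2,0,0} = 1
G(10) = mex{1,0,3,1,1} = 2
G(11) = mex{2,1,4,2,2} = 0
G(12) = mex{0,2,0,3,0} = 1
G(13) = mex{1,0,1,4,1} = 2
G(14) = mex{2,1,2,0,2} = 3
G(15) = mex{3,2,0,1,3} = 4
G(16) = mex{4,3,1,2,4} = 0
G(17) = mex{0,4,2,0,0} = 1
G(18) = mex{1,0,3,1,1} = 2
G(n+8) = G(n) holds for n = 0,…,8 (a full window of length max(S) = 9), so the sequence is purely periodic with period 8.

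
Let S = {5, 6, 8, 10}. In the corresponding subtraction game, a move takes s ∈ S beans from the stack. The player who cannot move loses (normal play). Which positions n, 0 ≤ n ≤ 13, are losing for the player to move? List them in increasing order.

n :  0  1  2  3  4  5  6  7  8  9 10 11 12 13
G :  0  0  0  0  0  1  1  1  1  1  2  2  2  2
P-positions are exactly the n with G(n) = 0.

0, 1, 2, 3, 4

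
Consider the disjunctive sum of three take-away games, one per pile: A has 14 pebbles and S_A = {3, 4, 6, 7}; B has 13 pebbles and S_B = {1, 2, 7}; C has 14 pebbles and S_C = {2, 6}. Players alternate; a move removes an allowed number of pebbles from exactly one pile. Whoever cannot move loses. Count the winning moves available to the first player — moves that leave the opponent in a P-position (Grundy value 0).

Pile A, S = {3, 4, 6, 7}:
G(0) = 0
G(1) = mex{} = 0
G(2) = mex{} = 0
G(3) = mex{0} = 1
G(4) = mex{0,0} = 1
G(5) = mex{0,0} = 1
G(6) = mex{1,0,0} = 2
G(7) = mex{1,1,0,0} = 2
G(8) = mex{1,1,0,0} = 2
G(9) = mex{2,1,1,0} = 3
G(10) = mex{2,2,1,1} = 0
G(11) = mex{2,2,1,1} = 0
G(12) = mex{3,2,2,1} = 0
G(13) = mex{0,3,2,2} = 1
G(14) = mex{0,0,2,2} = 1
G_A(14) = 1.
Pile B, S = {1, 2, 7}:
G(0) = 0
G(1) = mex{0} = 1
G(2) = mex{1,0} = 2
G(3) = mex{2,1} = 0
G(4) = mex{0,2} = 1
G(5) = mex{1,0} = 2
G(6) = mex{2,1} = 0
G(7) = mex{0,2,0} = 1
G(8) = mex{1,0,1} = 2
G(9) = mex{2,1,2} = 0
G(10) = mex{0,2,0} = 1
G(11) = mex{1,0,1} = 2
G(12) = mex{2,1,2} = 0
G(13) = mex{0,2,0} = 1
G_B(13) = 1.
Pile C, S = {2, 6}:
G(0) = 0
G(1) = mex{} = 0
G(2) = mex{0} = 1
G(3) = mex{0} = 1
G(4) = mex{1} = 0
G(5) = mex{1} = 0
G(6) = mex{0,0} = 1
G(7) = mex{0,0} = 1
G(8) = mex{1,1} = 0
G(9) = mex{1,1} = 0
G(10) = mex{0,0} = 1
G(11) = mex{0,0} = 1
G(12) = mex{1,1} = 0
G(13) = mex{1,1} = 0
G(14) = mex{0,0} = 1
G_C(14) = 1.
Combined Grundy value = 1 ⊕ 1 ⊕ 1 = 1.
A winning move leaves total XOR = 0, i.e. changes one component's Grundy value g to g ⊕ X where X is the current total.
Pile A: need g' = 1⊕1 = 0. Options: 14−3→G=0, 14−4→G=0, 14−6→G=2, 14−7→G=2. Hits: 2.
Pile B: need g' = 1⊕1 = 0. Options: 13−1→G=0, 13−2→G=2, 13−7→G=0. Hits: 2.
Pile C: need g' = 1⊕1 = 0. Options: 14−2→G=0, 14−6→G=0. Hits: 2.

6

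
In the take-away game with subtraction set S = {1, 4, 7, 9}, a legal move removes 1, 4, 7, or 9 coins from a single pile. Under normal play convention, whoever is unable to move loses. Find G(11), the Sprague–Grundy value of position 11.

G(0) = 0
G(1) = mex{0} = 1
G(2) = mex{1} = 0
G(3) = mex{0} = 1
G(4) = mex{1,0} = 2
G(5) = mex{2,1} = 0
G(6) = mex{0,0} = 1
G(7) = mex{1,1,0} = 2
G(8) = mex{2,2,1} = 0
G(9) = mex{0,0,0,0} = 1
G(10) = mex{1,1,1,1} = 0
G(11) = mex{0,2,2,0} = 1

1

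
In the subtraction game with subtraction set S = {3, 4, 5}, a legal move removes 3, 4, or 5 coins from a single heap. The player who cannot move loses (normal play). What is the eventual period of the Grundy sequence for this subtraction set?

8

G(0) = 0
G(1) = mex{} = 0
G(2) = mex{} = 0
G(3) = mex{0} = 1
G(4) = mex{0,0} = 1
G(5) = mex{0,0,0} = 1
G(6) = mex{1,0,0} = 2
G(7) = mex{1,1,0} = 2
G(8) = mex{1,1,1} = 0
G(9) = mex{2,1,1} = 0
G(10) = mex{2,2,1} = 0
G(11) = mex{0,2,2} = 1
G(12) = mex{0,0,2} = 1
G(13) = mex{0,0,0} = 1
G(14) = mex{1,0,0} = 2
G(15) = mex{1,1,0} = 2
G(16) = mex{1,1,1} = 0
G(17) = mex{2,1,1} = 0
G(n+8) = G(n) holds for n = 0,…,4 (a full window of length max(S) = 5), so the sequence is purely periodic with period 8.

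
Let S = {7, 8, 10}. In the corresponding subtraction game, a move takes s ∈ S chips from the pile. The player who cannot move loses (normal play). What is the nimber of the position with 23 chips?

n :  0  1  2  3  4  5  6  7  8  9 10 11 12 13 14 15 16 17 18 19 20 21 22 23
G :  0  0  0  0  0  0  0  1  1  1  1  1  1  1  2  2  2  0  0  0  0  0  0  0

0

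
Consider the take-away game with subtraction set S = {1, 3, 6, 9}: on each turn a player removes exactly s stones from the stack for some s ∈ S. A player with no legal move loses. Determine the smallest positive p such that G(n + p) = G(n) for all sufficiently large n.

G(0) = 0
G(1) = mex{0} = 1
G(2) = mex{1} = 0
G(3) = mex{0,0} = 1
G(4) = mex{1,1} = 0
G(5) = mex{0,0} = 1
G(6) = mex{1,1,0} = 2
G(7) = mex{2,0,1} = 3
G(8) = mex{3,1,0} = 2
G(9) = mex{2,2,1,0} = 3
G(10) = mex{3,3,0,1} = 2
G(11) = mex{2,2,1,0} = 3
G(12) = mex{3,3,2,1} = 0
G(13) = mex{0,2,3,0} = 1
G(14) = mex{1,3,2,1} = 0
G(15) = mex{0,0,3,2} = 1
G(16) = mex{1,1,2,3} = 0
G(17) = mex{0,0,3,2} = 1
G(18) = mex{1,1,0,3} = 2
G(19) = mex{2,0,1,2} = 3
G(20) = mex{3,1,0,3} = 2
G(21) = mex{2,2,1,0} = 3
G(22) = mex{3,3,0,1} = 2
G(23) = mex{2,2,1,0} = 3
G(24) = mex{3,3,2,1} = 0
G(25) = mex{0,2,3,0} = 1
G(n+12) = G(n) holds for n = 0,…,8 (a full window of length max(S) = 9), so the sequence is purely periodic with period 12.

12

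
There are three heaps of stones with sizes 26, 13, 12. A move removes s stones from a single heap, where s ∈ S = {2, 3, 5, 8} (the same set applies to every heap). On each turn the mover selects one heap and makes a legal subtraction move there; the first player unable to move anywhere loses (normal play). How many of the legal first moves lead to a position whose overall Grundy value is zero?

1

All heaps use S = {2, 3, 5, 8}:
n :  0  1  2  3  4  5  6  7  8  9 10 11 12 13 14 15 16 17 18 19 20 21 22 23 24 25 26
G :  0  0  1  1  2  2  3  0  4  1  3  0  4  1  2  2  3  0  0  1  1  2  3  3  0  2  1
Heap A: G(26) = 1.
Heap B: G(13) = 1.
Heap C: G(12) = 4.
Combined Grundy value = 1 ⊕ 1 ⊕ 4 = 4.
A winning move leaves total XOR = 0, i.e. changes one component's Grundy value g to g ⊕ X where X is the current total.
Heap A: need g' = 1⊕4 = 5. Options: 26−2→G=0, 26−3→G=3, 26−5→G=2, 26−8→G=0. Hits: 0.
Heap B: need g' = 1⊕4 = 5. Options: 13−2→G=0, 13−3→G=3, 13−5→G=4, 13−8→G=2. Hits: 0.
Heap C: need g' = 4⊕4 = 0. Options: 12−2→G=3, 12−3→G=1, 12−5→G=0, 12−8→G=2. Hits: 1.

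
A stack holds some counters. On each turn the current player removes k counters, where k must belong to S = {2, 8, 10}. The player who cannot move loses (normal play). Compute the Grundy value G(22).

G(0) = 0
G(1) = mex{} = 0
G(2) = mex{0} = 1
G(3) = mex{0} = 1
G(4) = mex{1} = 0
G(5) = mex{1} = 0
G(6) = mex{0} = 1
G(7) = mex{0} = 1
G(8) = mex{1,0} = 2
G(9) = mex{1,0} = 2
G(10) = mex{2,1,0} = 3
G(11) = mex{2,1,0} = 3
G(12) = mex{3,0,1} = 2
G(13) = mex{3,0,1} = 2
G(14) = mex{2,1,0} = 3
G(15) = mex{2,1,0} = 3
G(16) = mex{3,2,1} = 0
G(17) = mex{3,2,1} = 0
G(18) = mex{0,3,2} = 1
G(19) = mex{0,3,2} = 1
G(20) = mex{1,2,3} = 0
G(21) = mex{1,2,3} = 0
G(22) = mex{0,3,2} = 1

1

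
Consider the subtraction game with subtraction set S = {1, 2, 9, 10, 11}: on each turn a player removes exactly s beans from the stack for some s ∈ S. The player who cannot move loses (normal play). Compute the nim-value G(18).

0

n :  0  1  2  3  4  5  6  7  8  9 10 11 12 13 14 15 16 17 18
G :  0  1  2  0  1  2  0  1  2  3  4  5  3  4  5  3  4  5  0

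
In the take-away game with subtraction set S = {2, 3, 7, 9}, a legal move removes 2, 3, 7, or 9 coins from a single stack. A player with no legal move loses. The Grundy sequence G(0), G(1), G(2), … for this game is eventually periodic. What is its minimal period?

16

G(0) = 0
G(1) = mex{} = 0
G(2) = mex{0} = 1
G(3) = mex{0,0} = 1
G(4) = mex{1,0} = 2
G(5) = mex{1,1} = 0
G(6) = mex{2,1} = 0
G(7) = mex{0,2,0} = 1
G(8) = mex{0,0,0} = 1
G(9) = mex{1,0,1,0} = 2
G(10) = mex{1,1,1,0} = 2
G(11) = mex{2,1,2,1} = 0
G(12) = mex{2,2,0,1} = 3
G(13) = mex{0,2,0,2} = 1
G(14) = mex{3,0,1,0} = 2
G(15) = mex{1,3,1,0} = 2
G(16) = mex{2,1,2,1} = 0
G(17) = mex{2,2,2,1} = 0
G(18) = mex{0,2,0,2} = 1
G(19) = mex{0,0,3,2} = 1
G(20) = mex{1,0,1,0} = 2
G(21) = mex{1,1,2,3} = 0
G(22) = mex{2,1,2,1} = 0
G(23) = mex{0,2,0,2} = 1
G(24) = mex{0,0,0,2} = 1
G(25) = mex{1,0,1,0} = 2
G(26) = mex{1,1,1,0} = 2
G(27) = mex{2,1,2,1} = 0
G(28) = mex{2,2,0,1} = 3
G(29) = mex{0,2,0,2} = 1
G(30) = mex{3,0,1,0} = 2
G(31) = mex{1,3,1,0} = 2
G(32) = mex{2,1,2,1} = 0
G(33) = mex{2,2,2,1} = 0
G(n+16) = G(n) holds for n = 0,…,8 (a full window of length max(S) = 9), so the sequence is purely periodic with period 16.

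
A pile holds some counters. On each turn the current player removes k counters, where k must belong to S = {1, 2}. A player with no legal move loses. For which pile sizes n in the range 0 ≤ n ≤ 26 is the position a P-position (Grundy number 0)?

G(0) = 0
G(1) = mex{0} = 1
G(2) = mex{1,0} = 2
G(3) = mex{2,1} = 0
G(4) = mex{0,2} = 1
G(5) = mex{1,0} = 2
G(6) = mex{2,1} = 0
G(7) = mex{0,2} = 1
G(8) = mex{1,0} = 2
G(9) = mex{2,1} = 0
G(10) = mex{0,2} = 1
G(11) = mex{1,0} = 2
G(12) = mex{2,1} = 0
G(13) = mex{0,2} = 1
G(14) = mex{1,0} = 2
G(15) = mex{2,1} = 0
G(16) = mex{0,2} = 1
G(17) = mex{1,0} = 2
G(18) = mex{2,1} = 0
G(19) = mex{0,2} = 1
G(20) = mex{1,0} = 2
G(21) = mex{2,1} = 0
G(22) = mex{0,2} = 1
G(23) = mex{1,0} = 2
G(24) = mex{2,1} = 0
G(25) = mex{0,2} = 1
G(26) = mex{1,0} = 2
P-positions are exactly the n with G(n) = 0.

0, 3, 6, 9, 12, 15, 18, 21, 24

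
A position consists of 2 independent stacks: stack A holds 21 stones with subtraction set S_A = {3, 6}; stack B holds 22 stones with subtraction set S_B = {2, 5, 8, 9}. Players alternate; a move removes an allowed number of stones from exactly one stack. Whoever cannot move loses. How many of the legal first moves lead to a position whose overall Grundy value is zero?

Stack A, S = {3, 6}:
G(0) = 0
G(1) = mex{} = 0
G(2) = mex{} = 0
G(3) = mex{0} = 1
G(4) = mex{0} = 1
G(5) = mex{0} = 1
G(6) = mex{1,0} = 2
G(7) = mex{1,0} = 2
G(8) = mex{1,0} = 2
G(9) = mex{2,1} = 0
G(10) = mex{2,1} = 0
G(11) = mex{2,1} = 0
G(12) = mex{0,2} = 1
G(13) = mex{0,2} = 1
G(14) = mex{0,2} = 1
G(15) = mex{1,0} = 2
G(16) = mex{1,0} = 2
G(17) = mex{1,0} = 2
G(18) = mex{2,1} = 0
G(19) = mex{2,1} = 0
G(20) = mex{2,1} = 0
G(21) = mex{0,2} = 1
G_A(21) = 1.
Stack B, S = {2, 5, 8, 9}:
n :  0  1  2  3  4  5  6  7  8  9 10 11 12 13 14 15 16 17 18 19 20 21 22
G :  0  0  1  1  0  2  1  0  2  1  3  0  2  1  0  2  1  0  0  1  1  0  2
G_B(22) = 2.
Combined Grundy value = 1 ⊕ 2 = 3.
A winning move leaves total XOR = 0, i.e. changes one component's Grundy value g to g ⊕ X where X is the current total.
Stack A: need g' = 1⊕3 = 2. Options: 21−3→G=0, 21−6→G=2. Hits: 1.
Stack B: need g' = 2⊕3 = 1. Options: 22−2→G=1, 22−5→G=0, 22−8→G=0, 22−9→G=1. Hits: 2.

3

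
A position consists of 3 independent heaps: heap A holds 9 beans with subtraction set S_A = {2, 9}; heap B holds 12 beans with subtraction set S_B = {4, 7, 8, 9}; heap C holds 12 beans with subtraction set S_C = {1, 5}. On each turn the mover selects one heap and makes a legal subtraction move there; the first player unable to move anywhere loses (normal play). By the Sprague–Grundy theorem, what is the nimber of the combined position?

Heap A, S = {2, 9}:
n : 0 1 2 3 4 5 6 7 8 9
G : 0 0 1 1 0 0 1 1 0 2
G_A(9) = 2.
Heap B, S = {4, 7, 8, 9}:
n :  0  1  2  3  4  5  6  7  8  9 10 11 12
G :  0  0  0  0  1  1  1  1  2  2  2  2  3
G_B(12) = 3.
Heap C, S = {1, 5}:
n :  0  1  2  3  4  5  6  7  8  9 10 11 12
G :  0  1  0  1  0  1  0  1  0  1  0  1  0
G_C(12) = 0.
Combined Grundy value = 2 ⊕ 3 ⊕ 0 = 1.

1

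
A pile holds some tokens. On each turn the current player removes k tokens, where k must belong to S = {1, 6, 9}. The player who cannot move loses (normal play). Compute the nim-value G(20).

n :  0  1  2  3  4  5  6  7  8  9 10 11 12 13 14 15 16 17 18 19 20
G :  0  1  0  1  0  1  2  0  1  2  3  2  0  1  0  1  2  0  1  0  1

1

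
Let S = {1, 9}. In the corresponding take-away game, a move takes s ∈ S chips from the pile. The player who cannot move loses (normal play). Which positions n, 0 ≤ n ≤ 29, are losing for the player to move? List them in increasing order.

G(0) = 0
G(1) = mex{0} = 1
G(2) = mex{1} = 0
G(3) = mex{0} = 1
G(4) = mex{1} = 0
G(5) = mex{0} = 1
G(6) = mex{1} = 0
G(7) = mex{0} = 1
G(8) = mex{1} = 0
G(9) = mex{0,0} = 1
G(10) = mex{1,1} = 0
G(11) = mex{0,0} = 1
G(12) = mex{1,1} = 0
G(13) = mex{0,0} = 1
G(14) = mex{1,1} = 0
G(15) = mex{0,0} = 1
G(16) = mex{1,1} = 0
G(17) = mex{0,0} = 1
G(18) = mex{1,1} = 0
G(19) = mex{0,0} = 1
G(20) = mex{1,1} = 0
G(21) = mex{0,0} = 1
G(22) = mex{1,1} = 0
G(23) = mex{0,0} = 1
G(24) = mex{1,1} = 0
G(25) = mex{0,0} = 1
G(26) = mex{1,1} = 0
G(27) = mex{0,0} = 1
G(28) = mex{1,1} = 0
G(29) = mex{0,0} = 1
P-positions are exactly the n with G(n) = 0.

0, 2, 4, 6, 8, 10, 12, 14, 16, 18, 20, 22, 24, 26, 28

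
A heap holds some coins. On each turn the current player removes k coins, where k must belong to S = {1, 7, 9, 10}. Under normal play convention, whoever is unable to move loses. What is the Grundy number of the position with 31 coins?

n :  0  1  2  3  4  5  6  7  8  9 10 11 12 13 14 15 16 17 18 19 20 21 22 23 24 25 26 27 28 29 30 31
G :  0  1  0  1  0  1  0  1  0  1  2  3  2  3  2  3  2  3  2  0  1  0  1  0  1  0  1  0  1  2  3  2

2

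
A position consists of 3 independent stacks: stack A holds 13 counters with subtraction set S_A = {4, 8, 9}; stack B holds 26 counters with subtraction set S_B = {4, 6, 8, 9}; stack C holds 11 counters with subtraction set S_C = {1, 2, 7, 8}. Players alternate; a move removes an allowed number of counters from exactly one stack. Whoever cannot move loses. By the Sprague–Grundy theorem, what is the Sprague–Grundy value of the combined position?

2

Stack A, S = {4, 8, 9}:
G(0) = 0
G(1) = mex{} = 0
G(2) = mex{} = 0
G(3) = mex{} = 0
G(4) = mex{0} = 1
G(5) = mex{0} = 1
G(6) = mex{0} = 1
G(7) = mex{0} = 1
G(8) = mex{1,0} = 2
G(9) = mex{1,0,0} = 2
G(10) = mex{1,0,0} = 2
G(11) = mex{1,0,0} = 2
G(12) = mex{2,1,0} = 3
G(13) = mex{2,1,1} = 0
G_A(13) = 0.
Stack B, S = {4, 6, 8, 9}:
G(0) = 0
G(1) = mex{} = 0
G(2) = mex{} = 0
G(3) = mex{} = 0
G(4) = mex{0} = 1
G(5) = mex{0} = 1
G(6) = mex{0,0} = 1
G(7) = mex{0,0} = 1
G(8) = mex{1,0,0} = 2
G(9) = mex{1,0,0,0} = 2
G(10) = mex{1,1,0,0} = 2
G(11) = mex{1,1,0,0} = 2
G(12) = mex{2,1,1,0} = 3
G(13) = mex{2,1,1,1} = 0
G(14) = mex{2,2,1,1} = 0
G(15) = mex{2,2,1,1} = 0
G(16) = mex{3,2,2,1} = 0
G(17) = mex{0,2,2,2} = 1
G(18) = mex{0,3,2,2} = 1
G(19) = mex{0,0,2,2} = 1
G(20) = mex{0,0,3,2} = 1
G(21) = mex{1,0,0,3} = 2
G(22) = mex{1,0,0,0} = 2
G(23) = mex{1,1,0,0} = 2
G(24) = mex{1,1,0,0} = 2
G(25) = mex{2,1,1,0} = 3
G(26) = mex{2,1,1,1} = 0
G_B(26) = 0.
Stack C, S = {1, 2, 7, 8}:
G(0) = 0
G(1) = mex{0} = 1
G(2) = mex{1,0} = 2
G(3) = mex{2,1} = 0
G(4) = mex{0,2} = 1
G(5) = mex{1,0} = 2
G(6) = mex{2,1} = 0
G(7) = mex{0,2,0} = 1
G(8) = mex{1,0,1,0} = 2
G(9) = mex{2,1,2,1} = 0
G(10) = mex{0,2,0,2} = 1
G(11) = mex{1,0,1,0} = 2
G_C(11) = 2.
Combined Grundy value = 0 ⊕ 0 ⊕ 2 = 2.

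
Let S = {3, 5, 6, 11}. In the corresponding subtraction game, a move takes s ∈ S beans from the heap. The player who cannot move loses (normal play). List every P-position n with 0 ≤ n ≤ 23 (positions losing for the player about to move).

0, 1, 2, 9, 10, 17, 18, 19

n :  0  1  2  3  4  5  6  7  8  9 10 11 12 13 14 15 16 17 18 19 20 21 22 23
G :  0  0  0  1  1  1  2  2  2  0  0  3  1  1  4  2  2  0  0  0  1  1  1  2
P-positions are exactly the n with G(n) = 0.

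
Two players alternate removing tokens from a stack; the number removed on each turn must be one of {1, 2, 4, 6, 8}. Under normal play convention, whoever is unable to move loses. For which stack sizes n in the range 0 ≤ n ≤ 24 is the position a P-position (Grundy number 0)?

G(0) = 0
G(1) = mex{0} = 1
G(2) = mex{1,0} = 2
G(3) = mex{2,1} = 0
G(4) = mex{0,2,0} = 1
G(5) = mex{1,0,1} = 2
G(6) = mex{2,1,2,0} = 3
G(7) = mex{3,2,0,1} = 4
G(8) = mex{4,3,1,2,0} = 5
G(9) = mex{5,4,2,0,1} = 3
G(10) = mex{3,5,3,1,2} = 0
G(11) = mex{0,3,4,2,0} = 1
G(12) = mex{1,0,5,3,1} = 2
G(13) = mex{2,1,3,4,2} = 0
G(14) = mex{0,2,0,5,3} = 1
G(15) = mex{1,0,1,3,4} = 2
G(16) = mex{2,1,2,0,5} = 3
G(17) = mex{3,2,0,1,3} = 4
G(18) = mex{4,3,1,2,0} = 5
G(19) = mex{5,4,2,0,1} = 3
G(20) = mex{3,5,3,1,2} = 0
G(21) = mex{0,3,4,2,0} = 1
G(22) = mex{1,0,5,3,1} = 2
G(23) = mex{2,1,3,4,2} = 0
G(24) = mex{0,2,0,5,3} = 1
P-positions are exactly the n with G(n) = 0.

0, 3, 10, 13, 20, 23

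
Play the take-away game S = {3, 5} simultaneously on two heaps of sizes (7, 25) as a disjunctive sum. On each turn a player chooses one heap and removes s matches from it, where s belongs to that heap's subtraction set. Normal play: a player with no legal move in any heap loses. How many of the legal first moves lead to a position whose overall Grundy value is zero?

All heaps use S = {3, 5}:
n :  0  1  2  3  4  5  6  7  8  9 10 11 12 13 14 15 16 17 18 19 20 21 22 23 24 25
G :  0  0  0  1  1  1  2  2  0  0  0  1  1  1  2  2  0  0  0  1  1  1  2  2  0  0
Heap A: G(7) = 2.
Heap B: G(25) = 0.
Combined Grundy value = 2 ⊕ 0 = 2.
A winning move leaves total XOR = 0, i.e. changes one component's Grundy value g to g ⊕ X where X is the current total.
Heap A: need g' = 2⊕2 = 0. Options: 7−3→G=1, 7−5→G=0. Hits: 1.
Heap B: need g' = 0⊕2 = 2. Options: 25−3→G=2, 25−5→G=1. Hits: 1.

2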